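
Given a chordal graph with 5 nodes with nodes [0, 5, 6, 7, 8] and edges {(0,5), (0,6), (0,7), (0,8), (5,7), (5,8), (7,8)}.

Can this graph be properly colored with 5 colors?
Yes, G is 5-colorable

A valid 5-coloring: color 1: [0]; color 2: [6, 7]; color 3: [5]; color 4: [8].
(χ(G) = 4 ≤ 5.)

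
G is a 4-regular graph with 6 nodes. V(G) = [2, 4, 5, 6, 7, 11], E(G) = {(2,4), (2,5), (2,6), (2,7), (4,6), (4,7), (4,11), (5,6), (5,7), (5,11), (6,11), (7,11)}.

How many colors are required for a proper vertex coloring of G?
Clique number ω(G) = 3 (lower bound: χ ≥ ω).
The clique on [2, 4, 6] has size 3, forcing χ ≥ 3, and the coloring below uses 3 colors, so χ(G) = 3.
A valid 3-coloring: color 1: [2, 11]; color 2: [6, 7]; color 3: [4, 5].

χ(G) = 3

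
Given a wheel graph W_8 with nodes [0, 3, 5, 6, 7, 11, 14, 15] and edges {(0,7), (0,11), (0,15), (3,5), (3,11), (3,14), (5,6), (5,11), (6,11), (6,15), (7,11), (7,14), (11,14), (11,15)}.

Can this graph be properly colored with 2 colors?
The clique on vertices [0, 7, 11] has size 3 > 2, so it alone needs 3 colors.

No, G is not 2-colorable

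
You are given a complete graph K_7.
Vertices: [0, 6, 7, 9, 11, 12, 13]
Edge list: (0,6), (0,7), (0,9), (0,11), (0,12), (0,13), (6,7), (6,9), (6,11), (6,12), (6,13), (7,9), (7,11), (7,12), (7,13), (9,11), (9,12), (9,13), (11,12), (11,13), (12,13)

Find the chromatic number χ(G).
Clique number ω(G) = 7 (lower bound: χ ≥ ω).
The clique on [0, 6, 7, 9, 11, 12, 13] has size 7, forcing χ ≥ 7, and the coloring below uses 7 colors, so χ(G) = 7.
A valid 7-coloring: color 1: [11]; color 2: [7]; color 3: [6]; color 4: [12]; color 5: [9]; color 6: [0]; color 7: [13].

χ(G) = 7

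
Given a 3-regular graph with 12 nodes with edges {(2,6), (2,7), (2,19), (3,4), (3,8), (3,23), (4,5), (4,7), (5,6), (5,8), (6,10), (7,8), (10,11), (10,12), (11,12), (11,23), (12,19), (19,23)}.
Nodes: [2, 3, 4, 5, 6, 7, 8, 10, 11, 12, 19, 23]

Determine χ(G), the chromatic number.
χ(G) = 3

Clique number ω(G) = 3 (lower bound: χ ≥ ω).
The clique on [10, 11, 12] has size 3, forcing χ ≥ 3, and the coloring below uses 3 colors, so χ(G) = 3.
A valid 3-coloring: color 1: [4, 6, 8, 11, 19]; color 2: [3, 5, 7, 12]; color 3: [2, 10, 23].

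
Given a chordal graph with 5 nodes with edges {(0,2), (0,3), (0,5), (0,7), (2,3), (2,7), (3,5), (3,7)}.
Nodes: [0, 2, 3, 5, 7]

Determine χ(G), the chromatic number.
χ(G) = 4

Clique number ω(G) = 4 (lower bound: χ ≥ ω).
The clique on [0, 2, 3, 7] has size 4, forcing χ ≥ 4, and the coloring below uses 4 colors, so χ(G) = 4.
A valid 4-coloring: color 1: [3]; color 2: [0]; color 3: [2, 5]; color 4: [7].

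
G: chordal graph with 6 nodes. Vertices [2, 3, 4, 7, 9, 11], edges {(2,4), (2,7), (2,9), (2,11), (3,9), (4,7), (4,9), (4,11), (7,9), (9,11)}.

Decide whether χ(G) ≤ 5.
Yes, G is 5-colorable

A valid 5-coloring: color 1: [9]; color 2: [3, 4]; color 3: [2]; color 4: [7, 11].
(χ(G) = 4 ≤ 5.)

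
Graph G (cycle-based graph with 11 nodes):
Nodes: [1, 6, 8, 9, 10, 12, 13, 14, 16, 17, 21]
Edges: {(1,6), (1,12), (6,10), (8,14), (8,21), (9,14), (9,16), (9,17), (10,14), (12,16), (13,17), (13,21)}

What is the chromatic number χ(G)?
χ(G) = 3

Clique number ω(G) = 2 (lower bound: χ ≥ ω).
Odd cycle [12, 1, 6, 10, 14, 9, 16] needs 3 colors (χ ≥ 3).
The coloring below uses 3 colors, so χ(G) = 3.
A valid 3-coloring: color 1: [6, 8, 9, 12, 13]; color 2: [1, 14, 16, 17, 21]; color 3: [10].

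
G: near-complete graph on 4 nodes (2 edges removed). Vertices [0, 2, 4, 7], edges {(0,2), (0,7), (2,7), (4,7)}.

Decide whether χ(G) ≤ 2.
The clique on vertices [0, 2, 7] has size 3 > 2, so it alone needs 3 colors.

No, G is not 2-colorable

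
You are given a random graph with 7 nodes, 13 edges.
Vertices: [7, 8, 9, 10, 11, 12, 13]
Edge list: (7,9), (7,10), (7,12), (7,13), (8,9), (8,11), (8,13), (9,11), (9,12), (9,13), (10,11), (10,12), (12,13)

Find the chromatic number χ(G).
χ(G) = 4

Clique number ω(G) = 4 (lower bound: χ ≥ ω).
The clique on [7, 9, 12, 13] has size 4, forcing χ ≥ 4, and the coloring below uses 4 colors, so χ(G) = 4.
A valid 4-coloring: color 1: [9, 10]; color 2: [7, 8]; color 3: [11, 13]; color 4: [12].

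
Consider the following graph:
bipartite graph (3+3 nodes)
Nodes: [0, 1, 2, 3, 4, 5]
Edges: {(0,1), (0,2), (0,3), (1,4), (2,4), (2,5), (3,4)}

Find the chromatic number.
χ(G) = 2

Clique number ω(G) = 2 (lower bound: χ ≥ ω).
The graph is bipartite (no odd cycle), so 2 colors suffice: χ(G) = 2.
A valid 2-coloring: color 1: [1, 2, 3]; color 2: [0, 4, 5].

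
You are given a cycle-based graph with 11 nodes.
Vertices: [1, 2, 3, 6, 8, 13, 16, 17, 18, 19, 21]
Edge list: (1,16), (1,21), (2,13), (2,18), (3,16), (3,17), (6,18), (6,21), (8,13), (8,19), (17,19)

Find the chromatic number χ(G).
χ(G) = 3

Clique number ω(G) = 2 (lower bound: χ ≥ ω).
Odd cycle [6, 18, 2, 13, 8, 19, 17, 3, 16, 1, 21] needs 3 colors (χ ≥ 3).
The coloring below uses 3 colors, so χ(G) = 3.
A valid 3-coloring: color 1: [1, 2, 6, 8, 17]; color 2: [3, 13, 18, 19, 21]; color 3: [16].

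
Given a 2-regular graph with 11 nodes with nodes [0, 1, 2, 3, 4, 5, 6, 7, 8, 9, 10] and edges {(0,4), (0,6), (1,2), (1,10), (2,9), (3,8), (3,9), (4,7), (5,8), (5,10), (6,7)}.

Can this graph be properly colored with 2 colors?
Odd cycle [10, 5, 8, 3, 9, 2, 1] needs 3 colors (χ ≥ 3).
Hence χ(G) ≥ 3 > 2, so no proper 2-coloring exists.

No, G is not 2-colorable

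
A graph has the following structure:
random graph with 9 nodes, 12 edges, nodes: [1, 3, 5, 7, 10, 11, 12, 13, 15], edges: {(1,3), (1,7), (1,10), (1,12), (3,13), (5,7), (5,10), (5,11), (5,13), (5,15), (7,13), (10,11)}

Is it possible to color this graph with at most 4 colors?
Yes, G is 4-colorable

A valid 4-coloring: color 1: [1, 5]; color 2: [3, 7, 11, 12, 15]; color 3: [10, 13].
(χ(G) = 3 ≤ 4.)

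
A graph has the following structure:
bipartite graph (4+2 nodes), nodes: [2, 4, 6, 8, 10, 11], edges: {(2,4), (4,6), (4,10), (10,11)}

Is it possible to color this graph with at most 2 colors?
Yes, G is 2-colorable

A valid 2-coloring: color 1: [4, 8, 11]; color 2: [2, 6, 10].
(χ(G) = 2 ≤ 2.)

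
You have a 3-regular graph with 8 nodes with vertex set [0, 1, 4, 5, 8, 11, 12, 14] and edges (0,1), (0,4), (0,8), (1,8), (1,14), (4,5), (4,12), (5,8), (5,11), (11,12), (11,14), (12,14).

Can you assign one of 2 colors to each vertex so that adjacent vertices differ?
The clique on vertices [0, 1, 8] has size 3 > 2, so it alone needs 3 colors.

No, G is not 2-colorable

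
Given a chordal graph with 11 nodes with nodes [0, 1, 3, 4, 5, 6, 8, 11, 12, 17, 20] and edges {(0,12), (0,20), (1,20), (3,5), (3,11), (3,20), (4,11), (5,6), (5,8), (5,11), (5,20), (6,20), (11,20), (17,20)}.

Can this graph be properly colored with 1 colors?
The clique on vertices [3, 5, 11, 20] has size 4 > 1, so it alone needs 4 colors.

No, G is not 1-colorable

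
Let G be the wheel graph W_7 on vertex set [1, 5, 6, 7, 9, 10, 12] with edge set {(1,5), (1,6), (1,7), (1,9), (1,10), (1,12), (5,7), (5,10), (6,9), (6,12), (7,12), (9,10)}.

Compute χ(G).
χ(G) = 3

Clique number ω(G) = 3 (lower bound: χ ≥ ω).
The clique on [1, 9, 10] has size 3, forcing χ ≥ 3, and the coloring below uses 3 colors, so χ(G) = 3.
A valid 3-coloring: color 1: [1]; color 2: [5, 9, 12]; color 3: [6, 7, 10].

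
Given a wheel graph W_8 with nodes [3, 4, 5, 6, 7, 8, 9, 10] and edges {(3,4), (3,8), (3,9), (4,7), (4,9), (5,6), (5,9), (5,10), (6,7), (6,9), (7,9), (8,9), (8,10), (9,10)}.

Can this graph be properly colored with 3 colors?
No, G is not 3-colorable

Odd cycle [4, 3, 8, 10, 5, 6, 7] needs 3 colors (χ ≥ 3).
Vertex 9 is adjacent to every vertex of [3, 4, 5, 6, 7, 8, 10], which already need 3 colors among themselves, so 9 needs a new color (χ ≥ 4).
Hence χ(G) ≥ 4 > 3, so no proper 3-coloring exists.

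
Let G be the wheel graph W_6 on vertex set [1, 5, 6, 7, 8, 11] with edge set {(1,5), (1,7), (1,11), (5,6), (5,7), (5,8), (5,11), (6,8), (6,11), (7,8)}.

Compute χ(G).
χ(G) = 4

Clique number ω(G) = 3 (lower bound: χ ≥ ω).
Odd cycle [1, 7, 8, 6, 11] needs 3 colors (χ ≥ 3).
Vertex 5 is adjacent to every vertex of [1, 6, 7, 8, 11], which already need 3 colors among themselves, so 5 needs a new color (χ ≥ 4).
The coloring below uses 4 colors, so χ(G) = 4.
A valid 4-coloring: color 1: [5]; color 2: [1, 6]; color 3: [7, 11]; color 4: [8].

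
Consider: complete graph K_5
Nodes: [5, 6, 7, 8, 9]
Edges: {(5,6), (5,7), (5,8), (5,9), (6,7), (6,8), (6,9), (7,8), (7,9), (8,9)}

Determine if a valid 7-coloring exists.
A valid 7-coloring: color 1: [9]; color 2: [6]; color 3: [5]; color 4: [7]; color 5: [8].
(χ(G) = 5 ≤ 7.)

Yes, G is 7-colorable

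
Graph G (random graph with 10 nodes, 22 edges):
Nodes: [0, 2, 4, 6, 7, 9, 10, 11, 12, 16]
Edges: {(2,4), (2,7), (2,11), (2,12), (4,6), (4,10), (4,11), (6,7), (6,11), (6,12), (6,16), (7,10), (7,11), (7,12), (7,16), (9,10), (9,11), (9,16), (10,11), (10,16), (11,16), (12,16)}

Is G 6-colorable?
Yes, G is 6-colorable

A valid 6-coloring: color 1: [0, 11, 12]; color 2: [4, 7, 9]; color 3: [2, 16]; color 4: [6, 10].
(χ(G) = 4 ≤ 6.)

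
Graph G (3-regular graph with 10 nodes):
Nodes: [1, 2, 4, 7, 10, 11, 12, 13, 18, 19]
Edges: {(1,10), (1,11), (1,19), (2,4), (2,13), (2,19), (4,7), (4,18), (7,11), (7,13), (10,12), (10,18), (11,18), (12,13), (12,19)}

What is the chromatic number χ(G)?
Clique number ω(G) = 2 (lower bound: χ ≥ ω).
The graph is bipartite (no odd cycle), so 2 colors suffice: χ(G) = 2.
A valid 2-coloring: color 1: [4, 10, 11, 13, 19]; color 2: [1, 2, 7, 12, 18].

χ(G) = 2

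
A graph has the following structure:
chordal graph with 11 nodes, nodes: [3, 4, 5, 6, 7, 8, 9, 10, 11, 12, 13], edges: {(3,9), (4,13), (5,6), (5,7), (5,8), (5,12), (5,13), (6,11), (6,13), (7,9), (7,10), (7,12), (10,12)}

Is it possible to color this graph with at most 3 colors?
Yes, G is 3-colorable

A valid 3-coloring: color 1: [4, 5, 9, 10, 11]; color 2: [3, 6, 7, 8]; color 3: [12, 13].
(χ(G) = 3 ≤ 3.)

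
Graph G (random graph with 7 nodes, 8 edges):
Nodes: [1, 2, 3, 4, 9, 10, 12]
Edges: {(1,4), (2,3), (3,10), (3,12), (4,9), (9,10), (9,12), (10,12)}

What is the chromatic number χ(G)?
Clique number ω(G) = 3 (lower bound: χ ≥ ω).
The clique on [3, 10, 12] has size 3, forcing χ ≥ 3, and the coloring below uses 3 colors, so χ(G) = 3.
A valid 3-coloring: color 1: [2, 4, 10]; color 2: [1, 12]; color 3: [3, 9].

χ(G) = 3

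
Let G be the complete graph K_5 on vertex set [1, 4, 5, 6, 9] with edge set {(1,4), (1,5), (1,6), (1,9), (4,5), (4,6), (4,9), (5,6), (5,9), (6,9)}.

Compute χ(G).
Clique number ω(G) = 5 (lower bound: χ ≥ ω).
The clique on [1, 4, 5, 6, 9] has size 5, forcing χ ≥ 5, and the coloring below uses 5 colors, so χ(G) = 5.
A valid 5-coloring: color 1: [5]; color 2: [1]; color 3: [9]; color 4: [4]; color 5: [6].

χ(G) = 5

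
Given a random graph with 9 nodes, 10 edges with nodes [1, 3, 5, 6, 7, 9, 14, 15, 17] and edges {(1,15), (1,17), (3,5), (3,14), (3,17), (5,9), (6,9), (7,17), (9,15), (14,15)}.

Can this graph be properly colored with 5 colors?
A valid 5-coloring: color 1: [9, 14, 17]; color 2: [3, 6, 7, 15]; color 3: [1, 5].
(χ(G) = 3 ≤ 5.)

Yes, G is 5-colorable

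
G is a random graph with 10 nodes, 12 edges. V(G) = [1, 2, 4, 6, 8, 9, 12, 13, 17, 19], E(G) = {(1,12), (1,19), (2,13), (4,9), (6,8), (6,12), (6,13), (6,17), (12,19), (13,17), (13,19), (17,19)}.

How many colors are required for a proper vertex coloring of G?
Clique number ω(G) = 3 (lower bound: χ ≥ ω).
The clique on [1, 12, 19] has size 3, forcing χ ≥ 3, and the coloring below uses 3 colors, so χ(G) = 3.
A valid 3-coloring: color 1: [1, 4, 8, 13]; color 2: [2, 6, 9, 19]; color 3: [12, 17].

χ(G) = 3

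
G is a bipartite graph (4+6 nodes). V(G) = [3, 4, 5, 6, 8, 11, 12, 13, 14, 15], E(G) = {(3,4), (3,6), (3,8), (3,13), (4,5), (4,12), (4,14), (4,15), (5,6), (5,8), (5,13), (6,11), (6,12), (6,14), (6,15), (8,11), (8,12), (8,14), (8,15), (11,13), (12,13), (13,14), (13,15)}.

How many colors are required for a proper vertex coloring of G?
Clique number ω(G) = 2 (lower bound: χ ≥ ω).
The graph is bipartite (no odd cycle), so 2 colors suffice: χ(G) = 2.
A valid 2-coloring: color 1: [4, 6, 8, 13]; color 2: [3, 5, 11, 12, 14, 15].

χ(G) = 2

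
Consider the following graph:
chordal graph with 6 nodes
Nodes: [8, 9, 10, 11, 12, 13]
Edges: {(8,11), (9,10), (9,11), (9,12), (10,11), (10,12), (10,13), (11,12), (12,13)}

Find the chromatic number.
χ(G) = 4

Clique number ω(G) = 4 (lower bound: χ ≥ ω).
The clique on [9, 10, 11, 12] has size 4, forcing χ ≥ 4, and the coloring below uses 4 colors, so χ(G) = 4.
A valid 4-coloring: color 1: [8, 12]; color 2: [11, 13]; color 3: [10]; color 4: [9].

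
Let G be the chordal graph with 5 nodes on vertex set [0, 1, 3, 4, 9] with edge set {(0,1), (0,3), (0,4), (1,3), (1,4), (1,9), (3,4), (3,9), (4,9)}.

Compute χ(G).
χ(G) = 4

Clique number ω(G) = 4 (lower bound: χ ≥ ω).
The clique on [0, 1, 3, 4] has size 4, forcing χ ≥ 4, and the coloring below uses 4 colors, so χ(G) = 4.
A valid 4-coloring: color 1: [3]; color 2: [4]; color 3: [1]; color 4: [0, 9].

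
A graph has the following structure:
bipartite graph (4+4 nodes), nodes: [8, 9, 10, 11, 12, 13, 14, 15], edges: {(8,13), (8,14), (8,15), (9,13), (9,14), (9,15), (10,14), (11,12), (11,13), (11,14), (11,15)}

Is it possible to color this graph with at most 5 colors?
Yes, G is 5-colorable

A valid 5-coloring: color 1: [8, 9, 10, 11]; color 2: [12, 13, 14, 15].
(χ(G) = 2 ≤ 5.)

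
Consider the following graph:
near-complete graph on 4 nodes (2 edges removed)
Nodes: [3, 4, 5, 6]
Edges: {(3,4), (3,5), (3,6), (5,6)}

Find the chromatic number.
Clique number ω(G) = 3 (lower bound: χ ≥ ω).
The clique on [3, 5, 6] has size 3, forcing χ ≥ 3, and the coloring below uses 3 colors, so χ(G) = 3.
A valid 3-coloring: color 1: [3]; color 2: [4, 5]; color 3: [6].

χ(G) = 3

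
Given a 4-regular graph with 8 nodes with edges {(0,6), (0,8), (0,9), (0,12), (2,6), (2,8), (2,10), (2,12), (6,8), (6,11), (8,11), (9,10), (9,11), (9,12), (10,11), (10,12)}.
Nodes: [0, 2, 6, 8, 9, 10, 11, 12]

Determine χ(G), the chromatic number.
χ(G) = 4

Clique number ω(G) = 3 (lower bound: χ ≥ ω).
Suppose a proper 3-coloring c exists. The clique [0, 6, 8] takes 3 distinct colors; by symmetry let c(0) = 1, c(6) = 2, c(8) = 3.
- Vertex 2: neighbors [6, 8] already have colors [2, 3] ⇒ c(2) = 1.
- Vertex 11: neighbors [6, 8] already have colors [2, 3] ⇒ c(11) = 1.
- Vertex 9: neighbors [0] already have colors [1]; try each remaining color.
- Case c(9) = 2:
  - Vertex 10: neighbors [2, 9] already have colors [1, 2] ⇒ c(10) = 3.
  - Vertex 12: neighbors [0, 9, 10] already have colors [1, 2, 3] — all 3 colors blocked. Contradiction.
- Case c(9) = 3:
  - Vertex 10: neighbors [2, 9] already have colors [1, 3] ⇒ c(10) = 2.
  - Vertex 12: neighbors [0, 10, 9] already have colors [1, 2, 3] — all 3 colors blocked. Contradiction.
Every case ends in a contradiction, so G has no proper 3-coloring (χ ≥ 4).
The coloring below uses 4 colors, so χ(G) = 4.
A valid 4-coloring: color 1: [6, 9]; color 2: [11, 12]; color 3: [8, 10]; color 4: [0, 2].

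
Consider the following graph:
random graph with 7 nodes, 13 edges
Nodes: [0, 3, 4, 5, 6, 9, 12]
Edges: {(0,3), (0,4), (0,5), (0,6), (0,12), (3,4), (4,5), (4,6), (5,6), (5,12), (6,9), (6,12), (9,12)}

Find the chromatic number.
χ(G) = 4

Clique number ω(G) = 4 (lower bound: χ ≥ ω).
The clique on [0, 4, 5, 6] has size 4, forcing χ ≥ 4, and the coloring below uses 4 colors, so χ(G) = 4.
A valid 4-coloring: color 1: [0, 9]; color 2: [3, 6]; color 3: [4, 12]; color 4: [5].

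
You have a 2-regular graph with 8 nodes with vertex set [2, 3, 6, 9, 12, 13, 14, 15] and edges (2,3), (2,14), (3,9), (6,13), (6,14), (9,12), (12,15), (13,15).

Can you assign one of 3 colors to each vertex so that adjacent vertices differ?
Yes, G is 3-colorable

A valid 3-coloring: color 1: [3, 12, 13, 14]; color 2: [2, 6, 9, 15].
(χ(G) = 2 ≤ 3.)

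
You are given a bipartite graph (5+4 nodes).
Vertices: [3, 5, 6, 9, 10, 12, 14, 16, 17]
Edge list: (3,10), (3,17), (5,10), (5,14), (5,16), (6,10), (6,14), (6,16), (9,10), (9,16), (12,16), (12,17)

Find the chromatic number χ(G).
Clique number ω(G) = 2 (lower bound: χ ≥ ω).
The graph is bipartite (no odd cycle), so 2 colors suffice: χ(G) = 2.
A valid 2-coloring: color 1: [10, 14, 16, 17]; color 2: [3, 5, 6, 9, 12].

χ(G) = 2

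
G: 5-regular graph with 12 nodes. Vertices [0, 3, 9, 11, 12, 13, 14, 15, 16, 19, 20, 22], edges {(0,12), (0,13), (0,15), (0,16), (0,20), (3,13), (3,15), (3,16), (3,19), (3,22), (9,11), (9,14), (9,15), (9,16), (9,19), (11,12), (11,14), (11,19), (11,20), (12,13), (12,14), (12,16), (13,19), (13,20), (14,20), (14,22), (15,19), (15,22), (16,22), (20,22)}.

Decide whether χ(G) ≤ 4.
A valid 4-coloring: color 1: [13, 14, 15, 16]; color 2: [3, 9, 12, 20]; color 3: [0, 11, 22]; color 4: [19].
(χ(G) = 4 ≤ 4.)

Yes, G is 4-colorable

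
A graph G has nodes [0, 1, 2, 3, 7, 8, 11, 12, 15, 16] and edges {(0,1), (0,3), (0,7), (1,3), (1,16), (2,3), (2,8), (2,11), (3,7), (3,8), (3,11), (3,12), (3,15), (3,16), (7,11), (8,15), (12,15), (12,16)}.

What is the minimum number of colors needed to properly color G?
χ(G) = 4

Clique number ω(G) = 3 (lower bound: χ ≥ ω).
Odd cycle [8, 15, 12, 16, 1, 0, 7, 11, 2] needs 3 colors (χ ≥ 3).
Vertex 3 is adjacent to every vertex of [0, 1, 2, 7, 8, 11, 12, 15, 16], which already need 3 colors among themselves, so 3 needs a new color (χ ≥ 4).
The coloring below uses 4 colors, so χ(G) = 4.
A valid 4-coloring: color 1: [3]; color 2: [1, 8, 11, 12]; color 3: [0, 2, 15, 16]; color 4: [7].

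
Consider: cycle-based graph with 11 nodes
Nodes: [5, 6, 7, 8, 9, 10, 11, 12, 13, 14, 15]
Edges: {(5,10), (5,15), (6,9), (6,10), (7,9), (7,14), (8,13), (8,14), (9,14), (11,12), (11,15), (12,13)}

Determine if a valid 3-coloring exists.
Yes, G is 3-colorable

A valid 3-coloring: color 1: [5, 6, 11, 13, 14]; color 2: [8, 9, 10, 12, 15]; color 3: [7].
(χ(G) = 3 ≤ 3.)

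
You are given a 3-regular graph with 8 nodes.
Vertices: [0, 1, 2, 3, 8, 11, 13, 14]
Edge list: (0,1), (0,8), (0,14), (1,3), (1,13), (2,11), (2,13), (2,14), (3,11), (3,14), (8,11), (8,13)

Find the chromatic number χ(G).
Clique number ω(G) = 2 (lower bound: χ ≥ ω).
Odd cycle [1, 3, 11, 8, 13] needs 3 colors (χ ≥ 3).
The coloring below uses 3 colors, so χ(G) = 3.
A valid 3-coloring: color 1: [1, 2, 8]; color 2: [11, 13, 14]; color 3: [0, 3].

χ(G) = 3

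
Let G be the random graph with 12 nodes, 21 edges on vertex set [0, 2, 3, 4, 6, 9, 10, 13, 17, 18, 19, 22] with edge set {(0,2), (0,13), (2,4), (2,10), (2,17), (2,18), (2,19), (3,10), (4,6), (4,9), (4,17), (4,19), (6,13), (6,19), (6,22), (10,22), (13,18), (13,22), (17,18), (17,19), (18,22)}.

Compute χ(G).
χ(G) = 4

Clique number ω(G) = 4 (lower bound: χ ≥ ω).
The clique on [2, 4, 17, 19] has size 4, forcing χ ≥ 4, and the coloring below uses 4 colors, so χ(G) = 4.
A valid 4-coloring: color 1: [2, 3, 6, 9]; color 2: [0, 4, 10, 18]; color 3: [13, 17]; color 4: [19, 22].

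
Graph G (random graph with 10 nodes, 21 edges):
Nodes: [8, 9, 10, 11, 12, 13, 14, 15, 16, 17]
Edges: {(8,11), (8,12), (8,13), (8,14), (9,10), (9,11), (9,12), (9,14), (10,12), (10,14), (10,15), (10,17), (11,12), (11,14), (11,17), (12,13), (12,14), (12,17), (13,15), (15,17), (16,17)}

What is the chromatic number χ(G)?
χ(G) = 4

Clique number ω(G) = 4 (lower bound: χ ≥ ω).
The clique on [9, 10, 12, 14] has size 4, forcing χ ≥ 4, and the coloring below uses 4 colors, so χ(G) = 4.
A valid 4-coloring: color 1: [12, 15, 16]; color 2: [13, 14, 17]; color 3: [10, 11]; color 4: [8, 9].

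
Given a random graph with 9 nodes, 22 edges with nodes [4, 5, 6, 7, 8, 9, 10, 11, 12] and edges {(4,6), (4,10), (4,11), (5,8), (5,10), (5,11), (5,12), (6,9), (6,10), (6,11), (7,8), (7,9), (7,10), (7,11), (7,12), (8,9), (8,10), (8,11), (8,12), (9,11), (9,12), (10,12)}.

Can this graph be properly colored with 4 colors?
Yes, G is 4-colorable

A valid 4-coloring: color 1: [9, 10]; color 2: [6, 8]; color 3: [11, 12]; color 4: [4, 5, 7].
(χ(G) = 4 ≤ 4.)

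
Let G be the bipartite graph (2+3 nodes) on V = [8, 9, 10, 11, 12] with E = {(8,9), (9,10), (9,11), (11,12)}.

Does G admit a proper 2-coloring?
A valid 2-coloring: color 1: [9, 12]; color 2: [8, 10, 11].
(χ(G) = 2 ≤ 2.)

Yes, G is 2-colorable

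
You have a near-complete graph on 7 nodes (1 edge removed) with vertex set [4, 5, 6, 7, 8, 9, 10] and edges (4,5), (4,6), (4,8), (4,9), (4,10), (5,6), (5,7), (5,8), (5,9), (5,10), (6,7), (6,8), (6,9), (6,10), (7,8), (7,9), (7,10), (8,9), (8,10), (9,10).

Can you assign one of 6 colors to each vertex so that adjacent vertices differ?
A valid 6-coloring: color 1: [5]; color 2: [10]; color 3: [8]; color 4: [9]; color 5: [6]; color 6: [4, 7].
(χ(G) = 6 ≤ 6.)

Yes, G is 6-colorable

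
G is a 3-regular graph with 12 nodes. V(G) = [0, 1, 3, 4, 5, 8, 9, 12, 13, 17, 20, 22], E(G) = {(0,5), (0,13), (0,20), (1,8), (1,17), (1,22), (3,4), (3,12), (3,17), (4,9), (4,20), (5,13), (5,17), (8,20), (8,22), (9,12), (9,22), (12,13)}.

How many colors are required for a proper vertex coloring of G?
χ(G) = 3

Clique number ω(G) = 3 (lower bound: χ ≥ ω).
The clique on [0, 5, 13] has size 3, forcing χ ≥ 3, and the coloring below uses 3 colors, so χ(G) = 3.
A valid 3-coloring: color 1: [4, 5, 12, 22]; color 2: [1, 3, 9, 13, 20]; color 3: [0, 8, 17].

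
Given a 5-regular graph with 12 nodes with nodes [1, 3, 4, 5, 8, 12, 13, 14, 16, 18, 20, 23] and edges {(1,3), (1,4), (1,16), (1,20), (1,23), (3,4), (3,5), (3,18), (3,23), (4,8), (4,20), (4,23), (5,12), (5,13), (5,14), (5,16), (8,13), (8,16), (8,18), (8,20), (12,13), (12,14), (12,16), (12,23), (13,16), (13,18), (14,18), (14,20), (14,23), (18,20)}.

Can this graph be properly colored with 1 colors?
The clique on vertices [1, 3, 4, 23] has size 4 > 1, so it alone needs 4 colors.

No, G is not 1-colorable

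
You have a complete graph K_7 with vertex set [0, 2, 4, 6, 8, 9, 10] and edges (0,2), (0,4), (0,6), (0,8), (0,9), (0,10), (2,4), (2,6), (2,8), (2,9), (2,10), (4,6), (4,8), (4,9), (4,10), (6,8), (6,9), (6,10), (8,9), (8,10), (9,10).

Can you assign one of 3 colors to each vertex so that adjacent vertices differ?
The clique on vertices [0, 2, 4, 6, 8, 9, 10] has size 7 > 3, so it alone needs 7 colors.

No, G is not 3-colorable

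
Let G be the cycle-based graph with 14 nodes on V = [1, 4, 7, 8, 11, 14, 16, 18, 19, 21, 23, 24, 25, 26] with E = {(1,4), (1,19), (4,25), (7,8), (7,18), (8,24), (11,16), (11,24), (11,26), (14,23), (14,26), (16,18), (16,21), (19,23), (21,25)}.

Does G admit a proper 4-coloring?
Yes, G is 4-colorable

A valid 4-coloring: color 1: [1, 7, 16, 23, 24, 25, 26]; color 2: [4, 8, 11, 14, 18, 19, 21].
(χ(G) = 2 ≤ 4.)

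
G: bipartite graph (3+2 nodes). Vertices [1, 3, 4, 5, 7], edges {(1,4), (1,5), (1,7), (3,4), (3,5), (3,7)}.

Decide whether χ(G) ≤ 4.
Yes, G is 4-colorable

A valid 4-coloring: color 1: [1, 3]; color 2: [4, 5, 7].
(χ(G) = 2 ≤ 4.)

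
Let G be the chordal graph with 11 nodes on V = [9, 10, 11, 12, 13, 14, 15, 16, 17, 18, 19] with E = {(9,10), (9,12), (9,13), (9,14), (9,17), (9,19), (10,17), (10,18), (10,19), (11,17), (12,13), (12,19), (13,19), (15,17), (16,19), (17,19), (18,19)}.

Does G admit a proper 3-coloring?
The clique on vertices [9, 10, 17, 19] has size 4 > 3, so it alone needs 4 colors.

No, G is not 3-colorable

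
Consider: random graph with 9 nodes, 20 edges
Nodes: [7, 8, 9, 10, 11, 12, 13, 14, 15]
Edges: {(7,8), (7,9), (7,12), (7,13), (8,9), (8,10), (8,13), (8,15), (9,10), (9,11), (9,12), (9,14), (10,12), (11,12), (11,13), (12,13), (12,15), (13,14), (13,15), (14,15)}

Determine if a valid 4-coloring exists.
A valid 4-coloring: color 1: [9, 13]; color 2: [8, 12, 14]; color 3: [7, 10, 11, 15].
(χ(G) = 3 ≤ 4.)

Yes, G is 4-colorable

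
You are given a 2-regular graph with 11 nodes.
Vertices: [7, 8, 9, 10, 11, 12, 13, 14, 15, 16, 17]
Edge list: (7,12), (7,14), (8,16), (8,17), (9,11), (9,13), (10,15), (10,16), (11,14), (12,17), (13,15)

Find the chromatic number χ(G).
Clique number ω(G) = 2 (lower bound: χ ≥ ω).
Odd cycle [11, 14, 7, 12, 17, 8, 16, 10, 15, 13, 9] needs 3 colors (χ ≥ 3).
The coloring below uses 3 colors, so χ(G) = 3.
A valid 3-coloring: color 1: [7, 11, 13, 16, 17]; color 2: [8, 9, 10, 12, 14]; color 3: [15].

χ(G) = 3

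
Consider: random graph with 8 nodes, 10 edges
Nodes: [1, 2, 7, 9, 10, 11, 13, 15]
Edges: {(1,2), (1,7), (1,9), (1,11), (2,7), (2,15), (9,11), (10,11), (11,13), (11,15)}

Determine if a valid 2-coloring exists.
The clique on vertices [1, 2, 7] has size 3 > 2, so it alone needs 3 colors.

No, G is not 2-colorable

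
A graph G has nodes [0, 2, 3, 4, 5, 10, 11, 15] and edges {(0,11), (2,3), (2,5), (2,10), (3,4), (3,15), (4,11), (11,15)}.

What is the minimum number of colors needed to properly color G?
χ(G) = 2

Clique number ω(G) = 2 (lower bound: χ ≥ ω).
The graph is bipartite (no odd cycle), so 2 colors suffice: χ(G) = 2.
A valid 2-coloring: color 1: [3, 5, 10, 11]; color 2: [0, 2, 4, 15].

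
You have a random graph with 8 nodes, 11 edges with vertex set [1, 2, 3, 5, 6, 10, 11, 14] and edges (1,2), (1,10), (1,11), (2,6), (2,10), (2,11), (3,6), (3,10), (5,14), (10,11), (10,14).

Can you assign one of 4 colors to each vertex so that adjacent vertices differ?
Yes, G is 4-colorable

A valid 4-coloring: color 1: [5, 6, 10]; color 2: [2, 3, 14]; color 3: [11]; color 4: [1].
(χ(G) = 4 ≤ 4.)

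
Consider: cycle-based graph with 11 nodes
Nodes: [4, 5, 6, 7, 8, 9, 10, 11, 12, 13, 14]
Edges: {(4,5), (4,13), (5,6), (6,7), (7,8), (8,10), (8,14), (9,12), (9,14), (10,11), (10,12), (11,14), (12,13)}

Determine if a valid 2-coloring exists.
No, G is not 2-colorable

Odd cycle [14, 11, 10, 12, 9] needs 3 colors (χ ≥ 3).
Hence χ(G) ≥ 3 > 2, so no proper 2-coloring exists.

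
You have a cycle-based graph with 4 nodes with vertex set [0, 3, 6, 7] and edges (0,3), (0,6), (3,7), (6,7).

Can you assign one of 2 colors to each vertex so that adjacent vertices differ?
Yes, G is 2-colorable

A valid 2-coloring: color 1: [3, 6]; color 2: [0, 7].
(χ(G) = 2 ≤ 2.)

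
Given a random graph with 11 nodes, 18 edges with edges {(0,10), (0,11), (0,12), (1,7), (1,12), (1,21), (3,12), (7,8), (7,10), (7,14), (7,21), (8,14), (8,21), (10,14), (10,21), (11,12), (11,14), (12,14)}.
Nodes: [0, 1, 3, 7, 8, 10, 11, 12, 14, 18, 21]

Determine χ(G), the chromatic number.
Clique number ω(G) = 3 (lower bound: χ ≥ ω).
The clique on [0, 11, 12] has size 3, forcing χ ≥ 3, and the coloring below uses 3 colors, so χ(G) = 3.
A valid 3-coloring: color 1: [7, 12, 18]; color 2: [0, 3, 14, 21]; color 3: [1, 8, 10, 11].

χ(G) = 3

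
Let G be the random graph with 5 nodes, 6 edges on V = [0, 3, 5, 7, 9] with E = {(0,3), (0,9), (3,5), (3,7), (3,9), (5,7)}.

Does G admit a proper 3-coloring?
A valid 3-coloring: color 1: [3]; color 2: [0, 7]; color 3: [5, 9].
(χ(G) = 3 ≤ 3.)

Yes, G is 3-colorable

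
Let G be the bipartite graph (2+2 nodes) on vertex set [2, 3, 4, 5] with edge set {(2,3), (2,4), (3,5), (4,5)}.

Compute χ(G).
χ(G) = 2

Clique number ω(G) = 2 (lower bound: χ ≥ ω).
The graph is bipartite (no odd cycle), so 2 colors suffice: χ(G) = 2.
A valid 2-coloring: color 1: [3, 4]; color 2: [2, 5].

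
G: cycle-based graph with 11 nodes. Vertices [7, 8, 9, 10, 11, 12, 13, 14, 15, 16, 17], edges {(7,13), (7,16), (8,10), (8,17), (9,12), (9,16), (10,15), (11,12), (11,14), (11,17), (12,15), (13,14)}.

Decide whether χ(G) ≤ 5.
A valid 5-coloring: color 1: [8, 11, 13, 15, 16]; color 2: [7, 10, 12, 14, 17]; color 3: [9].
(χ(G) = 3 ≤ 5.)

Yes, G is 5-colorable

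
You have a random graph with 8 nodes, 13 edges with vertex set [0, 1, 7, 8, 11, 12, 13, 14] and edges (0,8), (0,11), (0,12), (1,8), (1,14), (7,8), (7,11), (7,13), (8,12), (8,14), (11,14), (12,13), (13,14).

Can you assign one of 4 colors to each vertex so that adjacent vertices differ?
Yes, G is 4-colorable

A valid 4-coloring: color 1: [8, 11, 13]; color 2: [7, 12, 14]; color 3: [0, 1].
(χ(G) = 3 ≤ 4.)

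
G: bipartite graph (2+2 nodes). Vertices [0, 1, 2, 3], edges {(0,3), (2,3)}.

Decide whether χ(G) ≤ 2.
Yes, G is 2-colorable

A valid 2-coloring: color 1: [1, 3]; color 2: [0, 2].
(χ(G) = 2 ≤ 2.)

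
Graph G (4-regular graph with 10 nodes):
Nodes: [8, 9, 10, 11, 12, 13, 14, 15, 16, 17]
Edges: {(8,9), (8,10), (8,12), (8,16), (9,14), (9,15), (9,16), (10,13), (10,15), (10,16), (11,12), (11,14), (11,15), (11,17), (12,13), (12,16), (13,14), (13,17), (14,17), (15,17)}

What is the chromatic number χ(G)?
χ(G) = 3

Clique number ω(G) = 3 (lower bound: χ ≥ ω).
The clique on [8, 9, 16] has size 3, forcing χ ≥ 3, and the coloring below uses 3 colors, so χ(G) = 3.
A valid 3-coloring: color 1: [14, 15, 16]; color 2: [9, 10, 12, 17]; color 3: [8, 11, 13].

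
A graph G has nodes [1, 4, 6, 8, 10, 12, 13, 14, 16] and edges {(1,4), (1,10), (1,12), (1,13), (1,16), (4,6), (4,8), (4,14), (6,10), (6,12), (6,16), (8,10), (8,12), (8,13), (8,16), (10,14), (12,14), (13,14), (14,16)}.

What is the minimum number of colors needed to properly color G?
Clique number ω(G) = 2 (lower bound: χ ≥ ω).
The graph is bipartite (no odd cycle), so 2 colors suffice: χ(G) = 2.
A valid 2-coloring: color 1: [1, 6, 8, 14]; color 2: [4, 10, 12, 13, 16].

χ(G) = 2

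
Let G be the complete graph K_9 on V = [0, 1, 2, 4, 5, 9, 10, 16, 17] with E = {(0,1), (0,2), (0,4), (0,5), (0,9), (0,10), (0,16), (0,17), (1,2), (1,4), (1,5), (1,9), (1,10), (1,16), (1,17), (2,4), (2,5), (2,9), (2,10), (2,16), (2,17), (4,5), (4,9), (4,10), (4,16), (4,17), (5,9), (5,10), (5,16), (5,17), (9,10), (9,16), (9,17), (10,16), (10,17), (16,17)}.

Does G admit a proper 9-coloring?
Yes, G is 9-colorable

A valid 9-coloring: color 1: [1]; color 2: [2]; color 3: [4]; color 4: [0]; color 5: [5]; color 6: [9]; color 7: [10]; color 8: [17]; color 9: [16].
(χ(G) = 9 ≤ 9.)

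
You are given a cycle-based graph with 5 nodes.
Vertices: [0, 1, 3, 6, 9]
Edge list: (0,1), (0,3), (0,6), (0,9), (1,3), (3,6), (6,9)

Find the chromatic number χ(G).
Clique number ω(G) = 3 (lower bound: χ ≥ ω).
The clique on [0, 6, 9] has size 3, forcing χ ≥ 3, and the coloring below uses 3 colors, so χ(G) = 3.
A valid 3-coloring: color 1: [0]; color 2: [3, 9]; color 3: [1, 6].

χ(G) = 3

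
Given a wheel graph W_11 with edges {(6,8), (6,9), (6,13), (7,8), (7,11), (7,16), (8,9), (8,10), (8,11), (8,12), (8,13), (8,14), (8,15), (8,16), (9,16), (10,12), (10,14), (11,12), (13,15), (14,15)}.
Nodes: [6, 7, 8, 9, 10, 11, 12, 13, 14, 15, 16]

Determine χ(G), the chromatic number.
Clique number ω(G) = 3 (lower bound: χ ≥ ω).
The clique on [6, 8, 9] has size 3, forcing χ ≥ 3, and the coloring below uses 3 colors, so χ(G) = 3.
A valid 3-coloring: color 1: [8]; color 2: [7, 9, 12, 13, 14]; color 3: [6, 10, 11, 15, 16].

χ(G) = 3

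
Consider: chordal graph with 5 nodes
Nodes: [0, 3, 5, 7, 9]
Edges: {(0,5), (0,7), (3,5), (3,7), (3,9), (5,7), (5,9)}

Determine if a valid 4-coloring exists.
Yes, G is 4-colorable

A valid 4-coloring: color 1: [5]; color 2: [0, 3]; color 3: [7, 9].
(χ(G) = 3 ≤ 4.)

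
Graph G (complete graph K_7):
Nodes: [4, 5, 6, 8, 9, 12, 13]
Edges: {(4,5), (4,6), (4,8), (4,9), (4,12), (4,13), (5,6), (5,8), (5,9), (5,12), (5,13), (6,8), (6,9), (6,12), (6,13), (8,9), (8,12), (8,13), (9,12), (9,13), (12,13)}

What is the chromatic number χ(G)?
Clique number ω(G) = 7 (lower bound: χ ≥ ω).
The clique on [4, 5, 6, 8, 9, 12, 13] has size 7, forcing χ ≥ 7, and the coloring below uses 7 colors, so χ(G) = 7.
A valid 7-coloring: color 1: [6]; color 2: [9]; color 3: [12]; color 4: [8]; color 5: [4]; color 6: [13]; color 7: [5].

χ(G) = 7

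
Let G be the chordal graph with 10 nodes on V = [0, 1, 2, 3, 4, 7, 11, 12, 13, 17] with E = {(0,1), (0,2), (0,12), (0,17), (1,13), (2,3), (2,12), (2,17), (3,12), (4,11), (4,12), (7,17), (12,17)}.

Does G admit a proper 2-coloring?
No, G is not 2-colorable

The clique on vertices [0, 2, 12, 17] has size 4 > 2, so it alone needs 4 colors.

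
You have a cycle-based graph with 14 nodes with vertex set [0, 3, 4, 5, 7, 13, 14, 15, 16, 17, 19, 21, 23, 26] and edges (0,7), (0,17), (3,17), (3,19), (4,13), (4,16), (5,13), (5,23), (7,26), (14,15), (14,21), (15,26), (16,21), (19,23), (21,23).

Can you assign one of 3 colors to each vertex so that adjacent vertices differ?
A valid 3-coloring: color 1: [0, 3, 13, 14, 16, 23, 26]; color 2: [4, 5, 7, 15, 17, 19, 21].
(χ(G) = 2 ≤ 3.)

Yes, G is 3-colorable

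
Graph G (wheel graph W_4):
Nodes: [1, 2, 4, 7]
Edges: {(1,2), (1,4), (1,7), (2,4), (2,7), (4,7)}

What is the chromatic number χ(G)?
χ(G) = 4

Clique number ω(G) = 4 (lower bound: χ ≥ ω).
The clique on [1, 2, 4, 7] has size 4, forcing χ ≥ 4, and the coloring below uses 4 colors, so χ(G) = 4.
A valid 4-coloring: color 1: [1]; color 2: [4]; color 3: [7]; color 4: [2].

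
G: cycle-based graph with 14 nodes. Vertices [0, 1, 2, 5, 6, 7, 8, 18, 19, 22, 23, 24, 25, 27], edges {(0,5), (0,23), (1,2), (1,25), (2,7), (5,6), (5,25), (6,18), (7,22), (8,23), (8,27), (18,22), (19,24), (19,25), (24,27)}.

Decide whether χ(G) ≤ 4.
A valid 4-coloring: color 1: [1, 5, 7, 18, 19, 23, 27]; color 2: [0, 2, 6, 8, 22, 24, 25].
(χ(G) = 2 ≤ 4.)

Yes, G is 4-colorable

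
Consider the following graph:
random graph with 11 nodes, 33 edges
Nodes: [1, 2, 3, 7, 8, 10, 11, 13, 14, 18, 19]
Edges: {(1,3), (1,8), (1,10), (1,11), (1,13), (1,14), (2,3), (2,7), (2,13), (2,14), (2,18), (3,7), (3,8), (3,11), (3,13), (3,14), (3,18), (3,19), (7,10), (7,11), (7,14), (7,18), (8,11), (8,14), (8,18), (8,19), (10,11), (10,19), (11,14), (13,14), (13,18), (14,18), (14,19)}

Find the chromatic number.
χ(G) = 5

Clique number ω(G) = 5 (lower bound: χ ≥ ω).
The clique on [1, 3, 8, 11, 14] has size 5, forcing χ ≥ 5, and the coloring below uses 5 colors, so χ(G) = 5.
A valid 5-coloring: color 1: [3, 10]; color 2: [14]; color 3: [7, 8, 13]; color 4: [1, 18, 19]; color 5: [2, 11].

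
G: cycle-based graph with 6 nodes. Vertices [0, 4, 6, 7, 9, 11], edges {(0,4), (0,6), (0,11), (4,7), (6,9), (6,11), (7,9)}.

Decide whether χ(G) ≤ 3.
A valid 3-coloring: color 1: [6, 7]; color 2: [0, 9]; color 3: [4, 11].
(χ(G) = 3 ≤ 3.)

Yes, G is 3-colorable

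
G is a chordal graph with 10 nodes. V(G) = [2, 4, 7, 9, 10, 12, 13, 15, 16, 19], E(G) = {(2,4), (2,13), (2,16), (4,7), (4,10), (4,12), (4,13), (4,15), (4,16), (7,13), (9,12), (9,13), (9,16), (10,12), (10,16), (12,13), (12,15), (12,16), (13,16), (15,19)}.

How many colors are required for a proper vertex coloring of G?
Clique number ω(G) = 4 (lower bound: χ ≥ ω).
The clique on [9, 12, 13, 16] has size 4, forcing χ ≥ 4, and the coloring below uses 4 colors, so χ(G) = 4.
A valid 4-coloring: color 1: [4, 9, 19]; color 2: [2, 7, 12]; color 3: [10, 13, 15]; color 4: [16].

χ(G) = 4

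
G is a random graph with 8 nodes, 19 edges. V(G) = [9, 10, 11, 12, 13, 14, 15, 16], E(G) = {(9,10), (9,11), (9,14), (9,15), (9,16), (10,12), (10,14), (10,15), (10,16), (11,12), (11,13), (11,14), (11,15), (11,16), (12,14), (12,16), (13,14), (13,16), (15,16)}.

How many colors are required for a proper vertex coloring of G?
χ(G) = 4

Clique number ω(G) = 4 (lower bound: χ ≥ ω).
The clique on [9, 10, 15, 16] has size 4, forcing χ ≥ 4, and the coloring below uses 4 colors, so χ(G) = 4.
A valid 4-coloring: color 1: [10, 11]; color 2: [14, 16]; color 3: [9, 12, 13]; color 4: [15].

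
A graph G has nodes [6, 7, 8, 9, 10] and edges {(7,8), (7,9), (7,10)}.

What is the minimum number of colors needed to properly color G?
Clique number ω(G) = 2 (lower bound: χ ≥ ω).
The graph is bipartite (no odd cycle), so 2 colors suffice: χ(G) = 2.
A valid 2-coloring: color 1: [6, 7]; color 2: [8, 9, 10].

χ(G) = 2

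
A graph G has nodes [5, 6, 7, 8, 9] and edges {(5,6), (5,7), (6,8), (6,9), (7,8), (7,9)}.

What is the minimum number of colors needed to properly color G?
Clique number ω(G) = 2 (lower bound: χ ≥ ω).
The graph is bipartite (no odd cycle), so 2 colors suffice: χ(G) = 2.
A valid 2-coloring: color 1: [6, 7]; color 2: [5, 8, 9].

χ(G) = 2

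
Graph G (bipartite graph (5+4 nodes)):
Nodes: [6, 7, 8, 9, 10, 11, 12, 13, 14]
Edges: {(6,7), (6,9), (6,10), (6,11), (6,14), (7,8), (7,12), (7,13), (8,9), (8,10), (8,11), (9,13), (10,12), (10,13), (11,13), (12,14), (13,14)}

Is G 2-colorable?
Yes, G is 2-colorable

A valid 2-coloring: color 1: [6, 8, 12, 13]; color 2: [7, 9, 10, 11, 14].
(χ(G) = 2 ≤ 2.)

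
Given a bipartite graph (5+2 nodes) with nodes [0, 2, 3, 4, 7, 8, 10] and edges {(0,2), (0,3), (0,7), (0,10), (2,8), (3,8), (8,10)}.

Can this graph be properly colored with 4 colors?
A valid 4-coloring: color 1: [0, 4, 8]; color 2: [2, 3, 7, 10].
(χ(G) = 2 ≤ 4.)

Yes, G is 4-colorable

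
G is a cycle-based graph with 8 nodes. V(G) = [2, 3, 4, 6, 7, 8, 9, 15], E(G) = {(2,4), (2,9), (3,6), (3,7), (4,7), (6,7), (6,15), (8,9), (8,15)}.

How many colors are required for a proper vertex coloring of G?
χ(G) = 3

Clique number ω(G) = 3 (lower bound: χ ≥ ω).
The clique on [3, 6, 7] has size 3, forcing χ ≥ 3, and the coloring below uses 3 colors, so χ(G) = 3.
A valid 3-coloring: color 1: [4, 6, 9]; color 2: [2, 7, 8]; color 3: [3, 15].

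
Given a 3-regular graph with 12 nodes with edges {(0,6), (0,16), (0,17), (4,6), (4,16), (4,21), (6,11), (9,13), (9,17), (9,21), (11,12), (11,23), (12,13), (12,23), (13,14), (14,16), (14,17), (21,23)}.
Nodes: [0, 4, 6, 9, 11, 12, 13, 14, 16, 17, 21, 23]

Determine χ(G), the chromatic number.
Clique number ω(G) = 3 (lower bound: χ ≥ ω).
The clique on [11, 12, 23] has size 3, forcing χ ≥ 3, and the coloring below uses 3 colors, so χ(G) = 3.
A valid 3-coloring: color 1: [6, 13, 16, 17, 23]; color 2: [0, 11, 14, 21]; color 3: [4, 9, 12].

χ(G) = 3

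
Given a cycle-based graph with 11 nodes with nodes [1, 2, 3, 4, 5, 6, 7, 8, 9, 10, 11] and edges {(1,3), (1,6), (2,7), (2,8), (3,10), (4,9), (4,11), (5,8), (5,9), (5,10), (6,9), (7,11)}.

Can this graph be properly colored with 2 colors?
Odd cycle [4, 11, 7, 2, 8, 5, 10, 3, 1, 6, 9] needs 3 colors (χ ≥ 3).
Hence χ(G) ≥ 3 > 2, so no proper 2-coloring exists.

No, G is not 2-colorable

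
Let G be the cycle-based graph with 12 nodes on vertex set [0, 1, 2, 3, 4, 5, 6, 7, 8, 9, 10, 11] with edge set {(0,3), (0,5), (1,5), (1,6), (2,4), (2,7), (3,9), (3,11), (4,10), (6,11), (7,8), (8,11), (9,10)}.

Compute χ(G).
χ(G) = 2

Clique number ω(G) = 2 (lower bound: χ ≥ ω).
The graph is bipartite (no odd cycle), so 2 colors suffice: χ(G) = 2.
A valid 2-coloring: color 1: [2, 3, 5, 6, 8, 10]; color 2: [0, 1, 4, 7, 9, 11].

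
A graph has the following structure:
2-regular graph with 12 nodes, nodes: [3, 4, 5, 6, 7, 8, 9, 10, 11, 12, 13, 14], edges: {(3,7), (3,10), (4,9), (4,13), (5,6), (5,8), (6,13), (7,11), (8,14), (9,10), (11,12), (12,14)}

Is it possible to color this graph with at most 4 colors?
Yes, G is 4-colorable

A valid 4-coloring: color 1: [4, 6, 7, 8, 10, 12]; color 2: [3, 5, 9, 11, 13, 14].
(χ(G) = 2 ≤ 4.)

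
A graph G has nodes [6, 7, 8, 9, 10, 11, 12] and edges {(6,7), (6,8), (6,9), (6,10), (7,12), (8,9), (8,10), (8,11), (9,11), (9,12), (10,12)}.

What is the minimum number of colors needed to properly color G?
χ(G) = 3

Clique number ω(G) = 3 (lower bound: χ ≥ ω).
The clique on [8, 9, 11] has size 3, forcing χ ≥ 3, and the coloring below uses 3 colors, so χ(G) = 3.
A valid 3-coloring: color 1: [6, 11, 12]; color 2: [7, 8]; color 3: [9, 10].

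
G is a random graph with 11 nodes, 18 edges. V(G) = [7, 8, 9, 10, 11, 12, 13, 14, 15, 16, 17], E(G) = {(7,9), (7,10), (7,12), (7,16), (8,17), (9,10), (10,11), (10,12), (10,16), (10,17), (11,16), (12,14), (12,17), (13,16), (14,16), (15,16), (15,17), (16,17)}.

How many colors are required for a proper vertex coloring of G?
χ(G) = 3

Clique number ω(G) = 3 (lower bound: χ ≥ ω).
The clique on [7, 9, 10] has size 3, forcing χ ≥ 3, and the coloring below uses 3 colors, so χ(G) = 3.
A valid 3-coloring: color 1: [8, 9, 12, 16]; color 2: [10, 13, 14, 15]; color 3: [7, 11, 17].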